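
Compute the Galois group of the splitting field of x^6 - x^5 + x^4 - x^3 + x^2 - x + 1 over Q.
The polynomial f is an irreducible sextic over Q, so G = Gal(f/Q) is one of the 16 transitive subgroups 6T1, ..., 6T16 of S_6. The discriminant of f is -16807, which is not a perfect square, so G is not contained in A_6. The transitive groups of degree 6 not contained in A_6 are: C_6 (6T1, order 6), S_3 (6T2, order 6), D_6 (6T3, order 12), C_3 x S_3 (6T5, order 18), A_4 x C_2 (6T6, order 24), S_4 (6T8, order 24), S_3 x S_3 (6T9, order 36), S_4 x C_2 (6T11, order 48), (S_3 x S_3) : C_2 (6T13, order 72), PGL(2,5) (6T14, order 120), S_6 (6T16, order 720). By Dedekind's theorem, for a prime p not dividing disc(f) the degrees of the irreducible factors of f mod p form the cycle type of an element of G. Factoring f modulo the 37 such primes p <= 163 (skipping 7, which divides the discriminant), each new pattern first appears at: mod 2: f = (x^3 + x + 1)(x^3 + x^2 + 1), pattern 3+3; mod 3: f = (x^6 + 2x^5 + x^4 + 2x^3 + x^2 + 2x + 1), pattern 6; mod 13: f = (x^2 + 7x + 1)(x^2 + 8x + 1)(x^2 + 10x + 1), pattern 2+2+2; mod 29: f = (x + 7)(x + 16)(x + 20)(x + 23)(x + 24)(x + 25), pattern 1+1+1+1+1+1. No other pattern occurs in this range, so the set of observed cycle types is {3+3, 6, 2+2+2, 1+1+1+1+1+1}. The candidates containing elements of all these cycle types are C_6 (6T1) of order 6, D_6 (6T3) of order 12, C_3 x S_3 (6T5) of order 18, A_4 x C_2 (6T6) of order 24, S_3 x S_3 (6T9) of order 36, S_4 x C_2 (6T11) of order 48, (S_3 x S_3) : C_2 (6T13) of order 72, PGL(2,5) (6T14) of order 120, S_6 (6T16) of order 720; the others are excluded. The observed types are precisely the cycle types that occur in C_6 (6T1). Each of the other remaining candidates has further cycle types, and by the Chebotarev density theorem the matching factorization patterns would occur for a proportion of primes equal to their share of the group: D_6 (6T3) additionally contains elements of type 2+2+1+1 (3 of its 12 elements, about 25% of primes); C_3 x S_3 (6T5) additionally contains elements of type 3+1+1+1 (4 of its 18 elements, about 22% of primes); A_4 x C_2 (6T6) additionally contains elements of type 2+2+1+1, 2+1+1+1+1 (6 of its 24 elements, about 25% of primes); S_3 x S_3 (6T9) additionally contains elements of type 3+1+1+1, 2+2+1+1 (13 of its 36 elements, about 36% of primes); S_4 x C_2 (6T11) additionally contains elements of type 4+2, 4+1+1, 2+2+1+1, 2+1+1+1+1 (24 of its 48 elements, about 50% of primes); (S_3 x S_3) : C_2 (6T13) additionally contains elements of type 4+2, 3+2+1, 3+1+1+1, 2+2+1+1, 2+1+1+1+1 (49 of its 72 elements, about 68% of primes); PGL(2,5) (6T14) additionally contains elements of type 5+1, 4+1+1, 2+2+1+1 (69 of its 120 elements, about 58% of primes); S_6 (6T16) additionally contains elements of type 5+1, 4+2, 4+1+1, 3+2+1, 3+1+1+1, 2+2+1+1, 2+1+1+1+1 (544 of its 720 elements, about 76% of primes). None of the 37 primes tested shows any such pattern (for each of these groups the chance of that is below 10^-4), which rules them out. Hence G = C_6 (6T1), of order 6.

C_6, the cyclic group of order 6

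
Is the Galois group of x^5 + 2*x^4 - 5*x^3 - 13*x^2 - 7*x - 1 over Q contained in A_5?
Yes

The polynomial is irreducible of degree 5 over Q. Its discriminant is 14641 = 121^2, a perfect square. A Galois group lies in the alternating group exactly when the discriminant is a square in Q, so the Galois group (C_5) is contained in A_5.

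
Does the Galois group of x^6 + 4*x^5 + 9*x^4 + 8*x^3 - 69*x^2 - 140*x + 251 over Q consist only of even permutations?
Yes

The polynomial is irreducible of degree 6 over Q. Its discriminant is 564385546240000 = 23756800^2, a perfect square. A Galois group lies in the alternating group exactly when the discriminant is a square in Q, so the Galois group ((C_3 x C_3) : C_4) is contained in A_6.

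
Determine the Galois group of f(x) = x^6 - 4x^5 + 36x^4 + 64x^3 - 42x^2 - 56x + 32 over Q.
The polynomial f is an irreducible sextic over Q, so G = Gal(f/Q) is one of the 16 transitive subgroups 6T1, ..., 6T16 of S_6. The discriminant of f is -8084222443520000, which is not a perfect square, so G is not contained in A_6. The transitive groups of degree 6 not contained in A_6 are: C_6 (6T1, order 6), S_3 (6T2, order 6), D_6 (6T3, order 12), C_3 x S_3 (6T5, order 18), A_4 x C_2 (6T6, order 24), S_4 (6T8, order 24), S_3 x S_3 (6T9, order 36), S_4 x C_2 (6T11, order 48), (S_3 x S_3) : C_2 (6T13, order 72), PGL(2,5) (6T14, order 120), S_6 (6T16, order 720). By Dedekind's theorem, for a prime p not dividing disc(f) the degrees of the irreducible factors of f mod p form the cycle type of an element of G. Factoring f modulo the 22 such primes p <= 89 (skipping 2, 5, which divide the discriminant), each new pattern first appears at: mod 3: f = (x^3 + 2x + 2)(x^3 + 2x^2 + x + 1), pattern 3+3; mod 7: f = (x^2 + x + 4)(x^2 + 3x + 6)(x^2 + 6x + 6), pattern 2+2+2; mod 13: f = (x + 4)(x + 10)(x^4 + 8x^3 + x^2 + 3x + 6), pattern 4+1+1; mod 43: f = (x + 33)(x + 36)(x^2 + 16x + 14)(x^2 + 40x + 6), pattern 2+2+1+1. No other pattern occurs in this range, so the set of observed cycle types is {3+3, 2+2+2, 4+1+1, 2+2+1+1}. The candidates containing elements of all these cycle types are S_4 (6T8) of order 24, S_4 x C_2 (6T11) of order 48, PGL(2,5) (6T14) of order 120, S_6 (6T16) of order 720; the others are excluded. The observed types are precisely the cycle types that occur in S_4 (6T8) (apart from the identity). Each of the other remaining candidates has further cycle types, and by the Chebotarev density theorem the matching factorization patterns would occur for a proportion of primes equal to their share of the group: S_4 x C_2 (6T11) additionally contains elements of type 6, 4+2, 2+1+1+1+1 (17 of its 48 elements, about 35% of primes); PGL(2,5) (6T14) additionally contains elements of type 6, 5+1 (44 of its 120 elements, about 37% of primes); S_6 (6T16) additionally contains elements of type 6, 5+1, 4+2, 3+2+1, 3+1+1+1, 2+1+1+1+1 (529 of its 720 elements, about 73% of primes). None of the 22 primes tested shows any such pattern (for each of these groups the chance of that is below 10^-4), which rules them out. Hence G = S_4 (6T8), of order 24.

S_4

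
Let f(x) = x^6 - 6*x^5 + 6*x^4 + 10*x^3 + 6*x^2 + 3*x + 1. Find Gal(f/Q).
C_3 x S_3

The polynomial f is an irreducible sextic over Q, so G = Gal(f/Q) is one of the 16 transitive subgroups 6T1, ..., 6T16 of S_6. The discriminant of f is -51195483, which is not a perfect square, so G is not contained in A_6. The transitive groups of degree 6 not contained in A_6 are: C_6 (6T1, order 6), S_3 (6T2, order 6), D_6 (6T3, order 12), C_3 x S_3 (6T5, order 18), A_4 x C_2 (6T6, order 24), S_4 (6T8, order 24), S_3 x S_3 (6T9, order 36), S_4 x C_2 (6T11, order 48), (S_3 x S_3) : C_2 (6T13, order 72), PGL(2,5) (6T14, order 120), S_6 (6T16, order 720). By Dedekind's theorem, for a prime p not dividing disc(f) the degrees of the irreducible factors of f mod p form the cycle type of an element of G. Factoring f modulo the 33 such primes p <= 149 (skipping 3, 17, which divide the discriminant), each new pattern first appears at: mod 2: f = (x^6 + x + 1), pattern 6; mod 7: f = (x + 1)(x + 4)(x + 6)(x^3 + 4x^2 + 5x + 5), pattern 3+1+1+1; mod 19: f = (x^3 + 16x^2 + 2x + 8)(x^3 + 16x^2 + 14x + 12), pattern 3+3; mod 53: f = (x^2 + 4x + 26)(x^2 + 45x + 37)(x^2 + 51x + 20), pattern 2+2+2; mod 73: f = (x + 5)(x + 17)(x + 18)(x + 48)(x + 62)(x + 63), pattern 1+1+1+1+1+1. No other pattern occurs in this range, so the set of observed cycle types is {6, 3+1+1+1, 3+3, 2+2+2, 1+1+1+1+1+1}. The candidates containing elements of all these cycle types are C_3 x S_3 (6T5) of order 18, S_3 x S_3 (6T9) of order 36, (S_3 x S_3) : C_2 (6T13) of order 72, S_6 (6T16) of order 720; the others are excluded. The observed types are precisely the cycle types that occur in C_3 x S_3 (6T5). Each of the other remaining candidates has further cycle types, and by the Chebotarev density theorem the matching factorization patterns would occur for a proportion of primes equal to their share of the group: S_3 x S_3 (6T9) additionally contains elements of type 2+2+1+1 (9 of its 36 elements, about 25% of primes); (S_3 x S_3) : C_2 (6T13) additionally contains elements of type 4+2, 3+2+1, 2+2+1+1, 2+1+1+1+1 (45 of its 72 elements, about 62% of primes); S_6 (6T16) additionally contains elements of type 5+1, 4+2, 4+1+1, 3+2+1, 2+2+1+1, 2+1+1+1+1 (504 of its 720 elements, about 70% of primes). None of the 33 primes tested shows any such pattern (for each of these groups the chance of that is below 10^-4), which rules them out. Hence G = C_3 x S_3 (6T5), of order 18.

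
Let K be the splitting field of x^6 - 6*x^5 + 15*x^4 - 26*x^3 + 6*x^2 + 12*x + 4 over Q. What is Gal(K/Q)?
6T3: D_6

The polynomial f is an irreducible sextic over Q, so G = Gal(f/Q) is one of the 16 transitive subgroups 6T1, ..., 6T16 of S_6. The discriminant of f is 304930925568, which is not a perfect square, so G is not contained in A_6. The transitive groups of degree 6 not contained in A_6 are: C_6 (6T1, order 6), S_3 (6T2, order 6), D_6 (6T3, order 12), C_3 x S_3 (6T5, order 18), A_4 x C_2 (6T6, order 24), S_4 (6T8, order 24), S_3 x S_3 (6T9, order 36), S_4 x C_2 (6T11, order 48), (S_3 x S_3) : C_2 (6T13, order 72), PGL(2,5) (6T14, order 120), S_6 (6T16, order 720). By Dedekind's theorem, for a prime p not dividing disc(f) the degrees of the irreducible factors of f mod p form the cycle type of an element of G. Factoring f modulo the 79 such primes p <= 421 (skipping 2, 3, 41, which divide the discriminant), each new pattern first appears at: mod 5: f = (x^2 + 2x + 3)(x^2 + 3x + 4)(x^2 + 4x + 2), pattern 2+2+2; mod 7: f = (x^6 + x^5 + x^4 + 2x^3 + 6x^2 + 5x + 4), pattern 6; mod 11: f = (x + 4)(x + 9)(x^2 + 4x + 2)(x^2 + 10x + 8), pattern 2+2+1+1; mod 13: f = (x^3 + 10x^2 + 2x + 1)(x^3 + 10x^2 + 4x + 4), pattern 3+3; mod 61: f = (x + 20)(x + 29)(x + 36)(x + 41)(x + 54)(x + 58), pattern 1+1+1+1+1+1. No other pattern occurs in this range, so the set of observed cycle types is {2+2+2, 6, 2+2+1+1, 3+3, 1+1+1+1+1+1}. The candidates containing elements of all these cycle types are D_6 (6T3) of order 12, A_4 x C_2 (6T6) of order 24, S_3 x S_3 (6T9) of order 36, S_4 x C_2 (6T11) of order 48, (S_3 x S_3) : C_2 (6T13) of order 72, PGL(2,5) (6T14) of order 120, S_6 (6T16) of order 720; the others are excluded. The observed types are precisely the cycle types that occur in D_6 (6T3). Each of the other remaining candidates has further cycle types, and by the Chebotarev density theorem the matching factorization patterns would occur for a proportion of primes equal to their share of the group: A_4 x C_2 (6T6) additionally contains elements of type 2+1+1+1+1 (3 of its 24 elements, about 12% of primes); S_3 x S_3 (6T9) additionally contains elements of type 3+1+1+1 (4 of its 36 elements, about 11% of primes); S_4 x C_2 (6T11) additionally contains elements of type 4+2, 4+1+1, 2+1+1+1+1 (15 of its 48 elements, about 31% of primes); (S_3 x S_3) : C_2 (6T13) additionally contains elements of type 4+2, 3+2+1, 3+1+1+1, 2+1+1+1+1 (40 of its 72 elements, about 56% of primes); PGL(2,5) (6T14) additionally contains elements of type 5+1, 4+1+1 (54 of its 120 elements, about 45% of primes); S_6 (6T16) additionally contains elements of type 5+1, 4+2, 4+1+1, 3+2+1, 3+1+1+1, 2+1+1+1+1 (499 of its 720 elements, about 69% of primes). None of the 79 primes tested shows any such pattern (for each of these groups the chance of that is below 10^-4), which rules them out. Hence G = D_6 (6T3), of order 12.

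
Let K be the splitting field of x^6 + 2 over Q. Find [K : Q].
12

The degree of the splitting field over Q equals the order of the Galois group, so first determine the group. The polynomial f is an irreducible sextic over Q, so G = Gal(f/Q) is one of the 16 transitive subgroups 6T1, ..., 6T16 of S_6. The discriminant of f is -1492992, which is not a perfect square, so G is not contained in A_6. The transitive groups of degree 6 not contained in A_6 are: C_6 (6T1, order 6), S_3 (6T2, order 6), D_6 (6T3, order 12), C_3 x S_3 (6T5, order 18), A_4 x C_2 (6T6, order 24), S_4 (6T8, order 24), S_3 x S_3 (6T9, order 36), S_4 x C_2 (6T11, order 48), (S_3 x S_3) : C_2 (6T13, order 72), PGL(2,5) (6T14, order 120), S_6 (6T16, order 720). By Dedekind's theorem, for a prime p not dividing disc(f) the degrees of the irreducible factors of f mod p form the cycle type of an element of G. Factoring f modulo the 79 such primes p <= 419 (skipping 2, 3, which divide the discriminant), each new pattern first appears at: mod 5: f = (x^2 + 3)(x^2 + 2x + 3)(x^2 + 3x + 3), pattern 2+2+2; mod 7: f = (x^6 + 2), pattern 6; mod 11: f = (x + 2)(x + 9)(x^2 + 2x + 4)(x^2 + 9x + 4), pattern 2+2+1+1; mod 19: f = (x^3 + 6)(x^3 + 13), pattern 3+3; mod 43: f = (x + 3)(x + 18)(x + 21)(x + 22)(x + 25)(x + 40), pattern 1+1+1+1+1+1. No other pattern occurs in this range, so the set of observed cycle types is {2+2+2, 6, 2+2+1+1, 3+3, 1+1+1+1+1+1}. The candidates containing elements of all these cycle types are D_6 (6T3) of order 12, A_4 x C_2 (6T6) of order 24, S_3 x S_3 (6T9) of order 36, S_4 x C_2 (6T11) of order 48, (S_3 x S_3) : C_2 (6T13) of order 72, PGL(2,5) (6T14) of order 120, S_6 (6T16) of order 720; the others are excluded. The observed types are precisely the cycle types that occur in D_6 (6T3). Each of the other remaining candidates has further cycle types, and by the Chebotarev density theorem the matching factorization patterns would occur for a proportion of primes equal to their share of the group: A_4 x C_2 (6T6) additionally contains elements of type 2+1+1+1+1 (3 of its 24 elements, about 12% of primes); S_3 x S_3 (6T9) additionally contains elements of type 3+1+1+1 (4 of its 36 elements, about 11% of primes); S_4 x C_2 (6T11) additionally contains elements of type 4+2, 4+1+1, 2+1+1+1+1 (15 of its 48 elements, about 31% of primes); (S_3 x S_3) : C_2 (6T13) additionally contains elements of type 4+2, 3+2+1, 3+1+1+1, 2+1+1+1+1 (40 of its 72 elements, about 56% of primes); PGL(2,5) (6T14) additionally contains elements of type 5+1, 4+1+1 (54 of its 120 elements, about 45% of primes); S_6 (6T16) additionally contains elements of type 5+1, 4+2, 4+1+1, 3+2+1, 3+1+1+1, 2+1+1+1+1 (499 of its 720 elements, about 69% of primes). None of the 79 primes tested shows any such pattern (for each of these groups the chance of that is below 10^-4), which rules them out. Hence G = D_6 (6T3), of order 12. The Galois group D_6 (6T3) has order 12, so the splitting field has degree 12 over Q.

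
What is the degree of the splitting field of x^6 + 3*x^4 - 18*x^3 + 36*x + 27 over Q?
The degree of the splitting field over Q equals the order of the Galois group, so first determine the group. The polynomial f is an irreducible sextic over Q, so G = Gal(f/Q) is one of the 16 transitive subgroups 6T1, ..., 6T16 of S_6. The discriminant of f is -28010528989632, which is not a perfect square, so G is not contained in A_6. The transitive groups of degree 6 not contained in A_6 are: C_6 (6T1, order 6), S_3 (6T2, order 6), D_6 (6T3, order 12), C_3 x S_3 (6T5, order 18), A_4 x C_2 (6T6, order 24), S_4 (6T8, order 24), S_3 x S_3 (6T9, order 36), S_4 x C_2 (6T11, order 48), (S_3 x S_3) : C_2 (6T13, order 72), PGL(2,5) (6T14, order 120), S_6 (6T16, order 720). By Dedekind's theorem, for a prime p not dividing disc(f) the degrees of the irreducible factors of f mod p form the cycle type of an element of G. Factoring f modulo the 21 such primes p <= 89 (skipping 2, 3, 7, which divide the discriminant), each new pattern first appears at: mod 5: f = (x^6 + 3x^4 + 2x^3 + x + 2), pattern 6; mod 11: f = (x + 7)(x^5 + 4x^4 + 8x^3 + 3x^2 + x + 7), pattern 5+1; mod 13: f = (x + 1)(x + 8)(x^4 + 4x^3 + 11x^2 + 7x + 5), pattern 4+1+1; mod 23: f = (x + 7)(x + 20)(x^2 + x + 9)(x^2 + 18x + 13), pattern 2+2+1+1; mod 43: f = (x^3 + 12)(x^3 + 3x + 13), pattern 3+3; mod 61: f = (x^2 + 13x + 17)(x^2 + 15x + 20)(x^2 + 33x + 6), pattern 2+2+2. No other pattern occurs in this range, so the set of observed cycle types is {6, 5+1, 4+1+1, 2+2+1+1, 3+3, 2+2+2}. The candidates containing elements of all these cycle types are PGL(2,5) (6T14) of order 120, S_6 (6T16) of order 720; the others are excluded. The observed types are precisely the cycle types that occur in PGL(2,5) (6T14) (apart from the identity). Each of the other remaining candidates has further cycle types, and by the Chebotarev density theorem the matching factorization patterns would occur for a proportion of primes equal to their share of the group: S_6 (6T16) additionally contains elements of type 4+2, 3+2+1, 3+1+1+1, 2+1+1+1+1 (265 of its 720 elements, about 37% of primes). None of the 21 primes tested shows any such pattern (for each of these groups the chance of that is below 10^-4), which rules them out. Hence G = PGL(2,5) (6T14), of order 120. The Galois group PGL(2,5) (6T14) has order 120, so the splitting field has degree 120 over Q.

120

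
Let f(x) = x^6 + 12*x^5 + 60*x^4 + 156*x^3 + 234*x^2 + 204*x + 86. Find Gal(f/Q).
The polynomial f is an irreducible sextic over Q, so G = Gal(f/Q) is one of the 16 transitive subgroups 6T1, ..., 6T16 of S_6. The discriminant of f is -37744330752, which is not a perfect square, so G is not contained in A_6. The transitive groups of degree 6 not contained in A_6 are: C_6 (6T1, order 6), S_3 (6T2, order 6), D_6 (6T3, order 12), C_3 x S_3 (6T5, order 18), A_4 x C_2 (6T6, order 24), S_4 (6T8, order 24), S_3 x S_3 (6T9, order 36), S_4 x C_2 (6T11, order 48), (S_3 x S_3) : C_2 (6T13, order 72), PGL(2,5) (6T14, order 120), S_6 (6T16, order 720). By Dedekind's theorem, for a prime p not dividing disc(f) the degrees of the irreducible factors of f mod p form the cycle type of an element of G. Factoring f modulo the 79 such primes p <= 421 (skipping 2, 3, 53, which divide the discriminant), each new pattern first appears at: mod 5: f = (x^2 + 2)(x^2 + 3x + 4)(x^2 + 4x + 2), pattern 2+2+2; mod 7: f = (x^6 + 5x^5 + 4x^4 + 2x^3 + 3x^2 + x + 2), pattern 6; mod 11: f = (x + 4)(x + 8)(x^2 + 2x + 6)(x^2 + 9x + 4), pattern 2+2+1+1; mod 19: f = (x^3 + 6x^2 + 11x + 17)(x^3 + 6x^2 + 13x + 14), pattern 3+3; mod 43: f = (x)(x + 7)(x + 8)(x + 14)(x + 34)(x + 35), pattern 1+1+1+1+1+1. No other pattern occurs in this range, so the set of observed cycle types is {2+2+2, 6, 2+2+1+1, 3+3, 1+1+1+1+1+1}. The candidates containing elements of all these cycle types are D_6 (6T3) of order 12, A_4 x C_2 (6T6) of order 24, S_3 x S_3 (6T9) of order 36, S_4 x C_2 (6T11) of order 48, (S_3 x S_3) : C_2 (6T13) of order 72, PGL(2,5) (6T14) of order 120, S_6 (6T16) of order 720; the others are excluded. The observed types are precisely the cycle types that occur in D_6 (6T3). Each of the other remaining candidates has further cycle types, and by the Chebotarev density theorem the matching factorization patterns would occur for a proportion of primes equal to their share of the group: A_4 x C_2 (6T6) additionally contains elements of type 2+1+1+1+1 (3 of its 24 elements, about 12% of primes); S_3 x S_3 (6T9) additionally contains elements of type 3+1+1+1 (4 of its 36 elements, about 11% of primes); S_4 x C_2 (6T11) additionally contains elements of type 4+2, 4+1+1, 2+1+1+1+1 (15 of its 48 elements, about 31% of primes); (S_3 x S_3) : C_2 (6T13) additionally contains elements of type 4+2, 3+2+1, 3+1+1+1, 2+1+1+1+1 (40 of its 72 elements, about 56% of primes); PGL(2,5) (6T14) additionally contains elements of type 5+1, 4+1+1 (54 of its 120 elements, about 45% of primes); S_6 (6T16) additionally contains elements of type 5+1, 4+2, 4+1+1, 3+2+1, 3+1+1+1, 2+1+1+1+1 (499 of its 720 elements, about 69% of primes). None of the 79 primes tested shows any such pattern (for each of these groups the chance of that is below 10^-4), which rules them out. Hence G = D_6 (6T3), of order 12.

D_6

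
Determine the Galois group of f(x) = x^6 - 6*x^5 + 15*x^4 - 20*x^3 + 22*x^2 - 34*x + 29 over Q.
The polynomial f is an irreducible sextic over Q, so G = Gal(f/Q) is one of the 16 transitive subgroups 6T1, ..., 6T16 of S_6. The discriminant of f is -904619968, which is not a perfect square, so G is not contained in A_6. The transitive groups of degree 6 not contained in A_6 are: C_6 (6T1, order 6), S_3 (6T2, order 6), D_6 (6T3, order 12), C_3 x S_3 (6T5, order 18), A_4 x C_2 (6T6, order 24), S_4 (6T8, order 24), S_3 x S_3 (6T9, order 36), S_4 x C_2 (6T11, order 48), (S_3 x S_3) : C_2 (6T13, order 72), PGL(2,5) (6T14, order 120), S_6 (6T16, order 720). By Dedekind's theorem, for a prime p not dividing disc(f) the degrees of the irreducible factors of f mod p form the cycle type of an element of G. Factoring f modulo the 37 such primes p <= 173 (skipping 2, 7, 29, which divide the discriminant), each new pattern first appears at: mod 3: f = (x^6 + x^3 + x^2 + 2x + 2), pattern 6; mod 11: f = (x^3 + 8x^2 + x + 3)(x^3 + 8x^2 + 5x + 6), pattern 3+3; mod 13: f = (x^2 + 6)(x^2 + 8x + 9)(x^2 + 12x + 8), pattern 2+2+2; mod 43: f = (x + 5)(x + 11)(x + 23)(x + 24)(x + 28)(x + 32), pattern 1+1+1+1+1+1. No other pattern occurs in this range, so the set of observed cycle types is {6, 3+3, 2+2+2, 1+1+1+1+1+1}. The candidates containing elements of all these cycle types are C_6 (6T1) of order 6, D_6 (6T3) of order 12, C_3 x S_3 (6T5) of order 18, A_4 x C_2 (6T6) of order 24, S_3 x S_3 (6T9) of order 36, S_4 x C_2 (6T11) of order 48, (S_3 x S_3) : C_2 (6T13) of order 72, PGL(2,5) (6T14) of order 120, S_6 (6T16) of order 720; the others are excluded. The observed types are precisely the cycle types that occur in C_6 (6T1). Each of the other remaining candidates has further cycle types, and by the Chebotarev density theorem the matching factorization patterns would occur for a proportion of primes equal to their share of the group: D_6 (6T3) additionally contains elements of type 2+2+1+1 (3 of its 12 elements, about 25% of primes); C_3 x S_3 (6T5) additionally contains elements of type 3+1+1+1 (4 of its 18 elements, about 22% of primes); A_4 x C_2 (6T6) additionally contains elements of type 2+2+1+1, 2+1+1+1+1 (6 of its 24 elements, about 25% of primes); S_3 x S_3 (6T9) additionally contains elements of type 3+1+1+1, 2+2+1+1 (13 of its 36 elements, about 36% of primes); S_4 x C_2 (6T11) additionally contains elements of type 4+2, 4+1+1, 2+2+1+1, 2+1+1+1+1 (24 of its 48 elements, about 50% of primes); (S_3 x S_3) : C_2 (6T13) additionally contains elements of type 4+2, 3+2+1, 3+1+1+1, 2+2+1+1, 2+1+1+1+1 (49 of its 72 elements, about 68% of primes); PGL(2,5) (6T14) additionally contains elements of type 5+1, 4+1+1, 2+2+1+1 (69 of its 120 elements, about 58% of primes); S_6 (6T16) additionally contains elements of type 5+1, 4+2, 4+1+1, 3+2+1, 3+1+1+1, 2+2+1+1, 2+1+1+1+1 (544 of its 720 elements, about 76% of primes). None of the 37 primes tested shows any such pattern (for each of these groups the chance of that is below 10^-4), which rules them out. Hence G = C_6 (6T1), of order 6.

C_6, the cyclic group of order 6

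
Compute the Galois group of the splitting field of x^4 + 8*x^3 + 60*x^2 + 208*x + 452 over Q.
The polynomial is an irreducible quartic over Q and its discriminant is 1528823808, which is not a perfect square, so the Galois group is not contained in A_4. The resolvent cubic y^3 - 60*y^2 - 144*y + 36288 has exactly one rational root, so the Galois group is C_4 or D_4. The quartic remains irreducible over Q(sqrt(disc)), so the group is D_4.

D_4, the dihedral group of order 8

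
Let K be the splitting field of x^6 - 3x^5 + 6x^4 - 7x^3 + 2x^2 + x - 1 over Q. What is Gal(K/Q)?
The polynomial f is an irreducible sextic over Q, so G = Gal(f/Q) is one of the 16 transitive subgroups 6T1, ..., 6T16 of S_6. The discriminant of f is 810448, which is not a perfect square, so G is not contained in A_6. The transitive groups of degree 6 not contained in A_6 are: C_6 (6T1, order 6), S_3 (6T2, order 6), D_6 (6T3, order 12), C_3 x S_3 (6T5, order 18), A_4 x C_2 (6T6, order 24), S_4 (6T8, order 24), S_3 x S_3 (6T9, order 36), S_4 x C_2 (6T11, order 48), (S_3 x S_3) : C_2 (6T13, order 72), PGL(2,5) (6T14, order 120), S_6 (6T16, order 720). By Dedekind's theorem, for a prime p not dividing disc(f) the degrees of the irreducible factors of f mod p form the cycle type of an element of G. Factoring f modulo the 22 such primes p <= 89 (skipping 2, 37, which divide the discriminant), each new pattern first appears at: mod 3: f = (x^3 + x^2 + x + 2)(x^3 + 2x^2 + 1), pattern 3+3; mod 5: f = (x^2 + 3)(x^2 + 3x + 4)(x^2 + 4x + 2), pattern 2+2+2; mod 17: f = (x + 1)(x + 15)(x^4 + 15x^3 + 6x^2 + 12x + 9), pattern 4+1+1; mod 67: f = (x + 4)(x + 62)(x^2 + 66x + 40)(x^2 + 66x + 50), pattern 2+2+1+1. No other pattern occurs in this range, so the set of observed cycle types is {3+3, 2+2+2, 4+1+1, 2+2+1+1}. The candidates containing elements of all these cycle types are S_4 (6T8) of order 24, S_4 x C_2 (6T11) of order 48, PGL(2,5) (6T14) of order 120, S_6 (6T16) of order 720; the others are excluded. The observed types are precisely the cycle types that occur in S_4 (6T8) (apart from the identity). Each of the other remaining candidates has further cycle types, and by the Chebotarev density theorem the matching factorization patterns would occur for a proportion of primes equal to their share of the group: S_4 x C_2 (6T11) additionally contains elements of type 6, 4+2, 2+1+1+1+1 (17 of its 48 elements, about 35% of primes); PGL(2,5) (6T14) additionally contains elements of type 6, 5+1 (44 of its 120 elements, about 37% of primes); S_6 (6T16) additionally contains elements of type 6, 5+1, 4+2, 3+2+1, 3+1+1+1, 2+1+1+1+1 (529 of its 720 elements, about 73% of primes). None of the 22 primes tested shows any such pattern (for each of these groups the chance of that is below 10^-4), which rules them out. Hence G = S_4 (6T8), of order 24.

S_4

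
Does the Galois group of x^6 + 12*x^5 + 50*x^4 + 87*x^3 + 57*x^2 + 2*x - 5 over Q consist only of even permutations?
The polynomial is irreducible of degree 6 over Q. Its discriminant is 30991489 = 5567^2, a perfect square. A Galois group lies in the alternating group exactly when the discriminant is a square in Q, so the Galois group (PSL(2,5)) is contained in A_6.

Yes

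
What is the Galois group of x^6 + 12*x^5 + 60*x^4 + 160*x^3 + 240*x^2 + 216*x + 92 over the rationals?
A_6

The polynomial f is an irreducible sextic over Q, so G = Gal(f/Q) is one of the 16 transitive subgroups 6T1, ..., 6T16 of S_6. The discriminant of f is 746496000000 = 864000^2, a perfect square, so G is contained in A_6. The transitive groups of degree 6 contained in A_6 are: A_4 (6T4, order 12), S_4 (6T7, order 24), (C_3 x C_3) : C_4 (6T10, order 36), PSL(2,5) (6T12, order 60), A_6 (6T15, order 360). By Dedekind's theorem, for a prime p not dividing disc(f) the degrees of the irreducible factors of f mod p form the cycle type of an element of G. Factoring f modulo the 6 such primes p <= 23 (skipping 2, 3, 5, which divide the discriminant), each new pattern first appears at: mod 7: f = (x + 5)(x^5 + 4x^3 + 2x + 3), pattern 5+1; mod 23: f = (x)(x + 9)(x + 14)(x^3 + 12x^2 + 3x + 5), pattern 3+1+1+1. No other pattern occurs in this range, so the set of observed cycle types is {5+1, 3+1+1+1}. Among the candidates above, the only group containing elements of all these cycle types is A_6 (6T15) — each of A_4 (6T4), S_4 (6T7), (C_3 x C_3) : C_4 (6T10), PSL(2,5) (6T12) lacks at least one of them. Hence G = A_6 (6T15), of order 360.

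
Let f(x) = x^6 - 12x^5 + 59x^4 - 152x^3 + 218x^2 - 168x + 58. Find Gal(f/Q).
6T8: S_4

The polynomial f is an irreducible sextic over Q, so G = Gal(f/Q) is one of the 16 transitive subgroups 6T1, ..., 6T16 of S_6. The discriminant of f is -5120000, which is not a perfect square, so G is not contained in A_6. The transitive groups of degree 6 not contained in A_6 are: C_6 (6T1, order 6), S_3 (6T2, order 6), D_6 (6T3, order 12), C_3 x S_3 (6T5, order 18), A_4 x C_2 (6T6, order 24), S_4 (6T8, order 24), S_3 x S_3 (6T9, order 36), S_4 x C_2 (6T11, order 48), (S_3 x S_3) : C_2 (6T13, order 72), PGL(2,5) (6T14, order 120), S_6 (6T16, order 720). By Dedekind's theorem, for a prime p not dividing disc(f) the degrees of the irreducible factors of f mod p form the cycle type of an element of G. Factoring f modulo the 22 such primes p <= 89 (skipping 2, 5, which divide the discriminant), each new pattern first appears at: mod 3: f = (x^3 + x^2 + 2x + 1)(x^3 + 2x^2 + x + 1), pattern 3+3; mod 7: f = (x^2 + 2x + 5)(x^2 + 3x + 6)(x^2 + 4x + 1), pattern 2+2+2; mod 13: f = (x + 2)(x + 7)(x^4 + 5x^3 + 12x + 6), pattern 4+1+1; mod 43: f = (x + 10)(x + 29)(x^2 + 39x + 8)(x^2 + 39x + 14), pattern 2+2+1+1. No other pattern occurs in this range, so the set of observed cycle types is {3+3, 2+2+2, 4+1+1, 2+2+1+1}. The candidates containing elements of all these cycle types are S_4 (6T8) of order 24, S_4 x C_2 (6T11) of order 48, PGL(2,5) (6T14) of order 120, S_6 (6T16) of order 720; the others are excluded. The observed types are precisely the cycle types that occur in S_4 (6T8) (apart from the identity). Each of the other remaining candidates has further cycle types, and by the Chebotarev density theorem the matching factorization patterns would occur for a proportion of primes equal to their share of the group: S_4 x C_2 (6T11) additionally contains elements of type 6, 4+2, 2+1+1+1+1 (17 of its 48 elements, about 35% of primes); PGL(2,5) (6T14) additionally contains elements of type 6, 5+1 (44 of its 120 elements, about 37% of primes); S_6 (6T16) additionally contains elements of type 6, 5+1, 4+2, 3+2+1, 3+1+1+1, 2+1+1+1+1 (529 of its 720 elements, about 73% of primes). None of the 22 primes tested shows any such pattern (for each of these groups the chance of that is below 10^-4), which rules them out. Hence G = S_4 (6T8), of order 24.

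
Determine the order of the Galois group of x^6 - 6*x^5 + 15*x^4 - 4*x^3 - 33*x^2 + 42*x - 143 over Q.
36

The degree of the splitting field over Q equals the order of the Galois group, so first determine the group. The polynomial f is an irreducible sextic over Q, so G = Gal(f/Q) is one of the 16 transitive subgroups 6T1, ..., 6T16 of S_6. The discriminant of f is 5410421842378752, which is not a perfect square, so G is not contained in A_6. The transitive groups of degree 6 not contained in A_6 are: C_6 (6T1, order 6), S_3 (6T2, order 6), D_6 (6T3, order 12), C_3 x S_3 (6T5, order 18), A_4 x C_2 (6T6, order 24), S_4 (6T8, order 24), S_3 x S_3 (6T9, order 36), S_4 x C_2 (6T11, order 48), (S_3 x S_3) : C_2 (6T13, order 72), PGL(2,5) (6T14, order 120), S_6 (6T16, order 720). By Dedekind's theorem, for a prime p not dividing disc(f) the degrees of the irreducible factors of f mod p form the cycle type of an element of G. Factoring f modulo the 23 such primes p <= 97 (skipping 2, 3, which divide the discriminant), each new pattern first appears at: mod 5: f = (x^6 + 4x^5 + x^3 + 2x^2 + 2x + 2), pattern 6; mod 11: f = (x)(x + 4)(x^2 + 4x + 9)(x^2 + 8x + 3), pattern 2+2+1+1; mod 13: f = (x)(x + 2)(x + 8)(x^3 + 10x^2 + 3x + 1), pattern 3+1+1+1; mod 31: f = (x^2 + x + 13)(x^2 + 11x + 1)(x^2 + 13x + 20), pattern 2+2+2; mod 97: f = (x^3 + 94x^2 + 3x + 24)(x^3 + 94x^2 + 3x + 87), pattern 3+3. No other pattern occurs in this range, so the set of observed cycle types is {6, 2+2+1+1, 3+1+1+1, 2+2+2, 3+3}. The candidates containing elements of all these cycle types are S_3 x S_3 (6T9) of order 36, (S_3 x S_3) : C_2 (6T13) of order 72, S_6 (6T16) of order 720; the others are excluded. The observed types are precisely the cycle types that occur in S_3 x S_3 (6T9) (apart from the identity). Each of the other remaining candidates has further cycle types, and by the Chebotarev density theorem the matching factorization patterns would occur for a proportion of primes equal to their share of the group: (S_3 x S_3) : C_2 (6T13) additionally contains elements of type 4+2, 3+2+1, 2+1+1+1+1 (36 of its 72 elements, about 50% of primes); S_6 (6T16) additionally contains elements of type 5+1, 4+2, 4+1+1, 3+2+1, 2+1+1+1+1 (459 of its 720 elements, about 64% of primes). None of the 23 primes tested shows any such pattern (for each of these groups the chance of that is below 10^-4), which rules them out. Hence G = S_3 x S_3 (6T9), of order 36. The Galois group S_3 x S_3 (6T9) has order 36, so the splitting field has degree 36 over Q.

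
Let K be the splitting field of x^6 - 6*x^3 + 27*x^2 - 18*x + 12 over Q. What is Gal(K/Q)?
S_3 (also written S3)

The polynomial f is an irreducible sextic over Q, so G = Gal(f/Q) is one of the 16 transitive subgroups 6T1, ..., 6T16 of S_6. The discriminant of f is -1160950579200, which is not a perfect square, so G is not contained in A_6. The transitive groups of degree 6 not contained in A_6 are: C_6 (6T1, order 6), S_3 (6T2, order 6), D_6 (6T3, order 12), C_3 x S_3 (6T5, order 18), A_4 x C_2 (6T6, order 24), S_4 (6T8, order 24), S_3 x S_3 (6T9, order 36), S_4 x C_2 (6T11, order 48), (S_3 x S_3) : C_2 (6T13, order 72), PGL(2,5) (6T14, order 120), S_6 (6T16, order 720). By Dedekind's theorem, for a prime p not dividing disc(f) the degrees of the irreducible factors of f mod p form the cycle type of an element of G. Factoring f modulo the 23 such primes p <= 101 (skipping 2, 3, 5, which divide the discriminant), each new pattern first appears at: mod 7: f = (x^3 + x + 6)(x^3 + 6x + 2), pattern 3+3; mod 11: f = (x^2 + 2x + 5)(x^2 + 4x + 2)(x^2 + 5x + 10), pattern 2+2+2; mod 61: f = (x + 6)(x + 12)(x + 14)(x + 18)(x + 35)(x + 37), pattern 1+1+1+1+1+1. No other pattern occurs in this range, so the set of observed cycle types is {3+3, 2+2+2, 1+1+1+1+1+1}. The candidates containing elements of all these cycle types are C_6 (6T1) of order 6, S_3 (6T2) of order 6, D_6 (6T3) of order 12, C_3 x S_3 (6T5) of order 18, A_4 x C_2 (6T6) of order 24, S_4 (6T8) of order 24, S_3 x S_3 (6T9) of order 36, S_4 x C_2 (6T11) of order 48, (S_3 x S_3) : C_2 (6T13) of order 72, PGL(2,5) (6T14) of order 120, S_6 (6T16) of order 720; the others are excluded. The observed types are precisely the cycle types that occur in S_3 (6T2). Each of the other remaining candidates has further cycle types, and by the Chebotarev density theorem the matching factorization patterns would occur for a proportion of primes equal to their share of the group: C_6 (6T1) additionally contains elements of type 6 (2 of its 6 elements, about 33% of primes); D_6 (6T3) additionally contains elements of type 6, 2+2+1+1 (5 of its 12 elements, about 42% of primes); C_3 x S_3 (6T5) additionally contains elements of type 6, 3+1+1+1 (10 of its 18 elements, about 56% of primes); A_4 x C_2 (6T6) additionally contains elements of type 6, 2+2+1+1, 2+1+1+1+1 (14 of its 24 elements, about 58% of primes); S_4 (6T8) additionally contains elements of type 4+1+1, 2+2+1+1 (9 of its 24 elements, about 38% of primes); S_3 x S_3 (6T9) additionally contains elements of type 6, 3+1+1+1, 2+2+1+1 (25 of its 36 elements, about 69% of primes); S_4 x C_2 (6T11) additionally contains elements of type 6, 4+2, 4+1+1, 2+2+1+1, 2+1+1+1+1 (32 of its 48 elements, about 67% of primes); (S_3 x S_3) : C_2 (6T13) additionally contains elements of type 6, 4+2, 3+2+1, 3+1+1+1, 2+2+1+1, 2+1+1+1+1 (61 of its 72 elements, about 85% of primes); PGL(2,5) (6T14) additionally contains elements of type 6, 5+1, 4+1+1, 2+2+1+1 (89 of its 120 elements, about 74% of primes); S_6 (6T16) additionally contains elements of type 6, 5+1, 4+2, 4+1+1, 3+2+1, 3+1+1+1, 2+2+1+1, 2+1+1+1+1 (664 of its 720 elements, about 92% of primes). None of the 23 primes tested shows any such pattern (for each of these groups the chance of that is below 10^-4), which rules them out. Hence G = S_3 (6T2), of order 6.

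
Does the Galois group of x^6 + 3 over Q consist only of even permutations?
No

The polynomial is irreducible of degree 6 over Q. Its discriminant is -11337408, which is not a perfect square. A Galois group lies in the alternating group exactly when the discriminant is a square in Q, so the Galois group (S_3) is not contained in A_6.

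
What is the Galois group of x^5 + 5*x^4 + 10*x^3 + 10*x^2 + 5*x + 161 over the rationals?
F_20 (order 20)

The polynomial f is an irreducible quintic over Q, so G = Gal(f/Q) is a transitive subgroup of S_5: one of C_5 (5T1, order 5), D_5 (5T2, order 10), F_20 (5T3, order 20), A_5 (5T4, order 60) or S_5 (5T5, order 120). The discriminant of f is 2048000000000, which is not a perfect square, so G is not contained in A_5. The transitive groups of degree 5 not contained in A_5 are: F_20 (5T3, order 20), S_5 (5T5, order 120). By Dedekind's theorem, for a prime p not dividing disc(f) the degrees of the irreducible factors of f mod p form the cycle type of an element of G. Factoring f modulo the 18 such primes p <= 71 (skipping 2, 5, which divide the discriminant), each new pattern first appears at: mod 3: f = (x + 2)(x^4 + x^2 + 2x + 1), pattern 4+1; mod 11: f = (x^5 + 5x^4 + 10x^3 + 10x^2 + 5x + 7), pattern 5; mod 19: f = (x + 13)(x^2 + 12x + 3)(x^2 + 18x + 9), pattern 2+2+1; mod 31: f = (x + 8)(x + 15)(x + 20)(x + 26)(x + 29), pattern 1+1+1+1+1. No other pattern occurs in this range, so the set of observed cycle types is {4+1, 5, 2+2+1, 1+1+1+1+1}. The candidates containing elements of all these cycle types are F_20 (5T3) of order 20, S_5 (5T5) of order 120; the others are excluded. The observed types are precisely the cycle types that occur in F_20 (5T3). Each of the other remaining candidates has further cycle types, and by the Chebotarev density theorem the matching factorization patterns would occur for a proportion of primes equal to their share of the group: S_5 (5T5) additionally contains elements of type 3+2, 3+1+1, 2+1+1+1 (50 of its 120 elements, about 42% of primes). None of the 18 primes tested shows any such pattern (for each of these groups the chance of that is below 10^-4), which rules them out. Hence G = F_20 (5T3), of order 20.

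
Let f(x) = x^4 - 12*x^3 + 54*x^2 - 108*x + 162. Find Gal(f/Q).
The polynomial is an irreducible quartic over Q and its discriminant is 136048896 = 11664^2, a perfect square, so the Galois group is contained in A_4. The resolvent cubic y^3 - 54*y^2 + 648*y splits completely over Q, which gives the Klein four-group V_4.

V_4, the Klein four-group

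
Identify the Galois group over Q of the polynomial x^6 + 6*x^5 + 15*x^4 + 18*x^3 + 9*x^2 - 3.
The polynomial f is an irreducible sextic over Q, so G = Gal(f/Q) is one of the 16 transitive subgroups 6T1, ..., 6T16 of S_6. The discriminant of f is 5038848, which is not a perfect square, so G is not contained in A_6. The transitive groups of degree 6 not contained in A_6 are: C_6 (6T1, order 6), S_3 (6T2, order 6), D_6 (6T3, order 12), C_3 x S_3 (6T5, order 18), A_4 x C_2 (6T6, order 24), S_4 (6T8, order 24), S_3 x S_3 (6T9, order 36), S_4 x C_2 (6T11, order 48), (S_3 x S_3) : C_2 (6T13, order 72), PGL(2,5) (6T14, order 120), S_6 (6T16, order 720). By Dedekind's theorem, for a prime p not dividing disc(f) the degrees of the irreducible factors of f mod p form the cycle type of an element of G. Factoring f modulo the 23 such primes p <= 97 (skipping 2, 3, which divide the discriminant), each new pattern first appears at: mod 5: f = (x^6 + x^5 + 3x^3 + 4x^2 + 2), pattern 6; mod 11: f = (x + 4)(x + 6)(x^2 + 8x + 10)(x^2 + 10x + 7), pattern 2+2+1+1; mod 13: f = (x + 3)(x + 6)(x + 7)(x^3 + 3x^2 + 3x + 4), pattern 3+1+1+1; mod 31: f = (x^2 + 10x + 2)(x^2 + 11x + 21)(x^2 + 16x + 11), pattern 2+2+2; mod 97: f = (x^3 + 3x^2 + 3x + 10)(x^3 + 3x^2 + 3x + 87), pattern 3+3. No other pattern occurs in this range, so the set of observed cycle types is {6, 2+2+1+1, 3+1+1+1, 2+2+2, 3+3}. The candidates containing elements of all these cycle types are S_3 x S_3 (6T9) of order 36, (S_3 x S_3) : C_2 (6T13) of order 72, S_6 (6T16) of order 720; the others are excluded. The observed types are precisely the cycle types that occur in S_3 x S_3 (6T9) (apart from the identity). Each of the other remaining candidates has further cycle types, and by the Chebotarev density theorem the matching factorization patterns would occur for a proportion of primes equal to their share of the group: (S_3 x S_3) : C_2 (6T13) additionally contains elements of type 4+2, 3+2+1, 2+1+1+1+1 (36 of its 72 elements, about 50% of primes); S_6 (6T16) additionally contains elements of type 5+1, 4+2, 4+1+1, 3+2+1, 2+1+1+1+1 (459 of its 720 elements, about 64% of primes). None of the 23 primes tested shows any such pattern (for each of these groups the chance of that is below 10^-4), which rules them out. Hence G = S_3 x S_3 (6T9), of order 36.

S_3 x S_3 (also written G36-)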